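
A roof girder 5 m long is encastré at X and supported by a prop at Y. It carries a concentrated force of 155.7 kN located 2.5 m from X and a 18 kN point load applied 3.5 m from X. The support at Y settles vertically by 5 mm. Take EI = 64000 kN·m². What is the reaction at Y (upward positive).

Take the reaction at Y as the redundant and release it; the primary structure is a cantilever fixed at X.
Primary-structure tip deflection at Y by superposition:
  point load 155.7 at a = 2.5: Pa²(3L − a)/(6EI) = 2027/EI
  point load 18 at a = 3.5: Pa²(3L − a)/(6EI) = 422.6/EI
  δ_0 = 2450/EI
Flexibility coefficient — unit upward force at Y: δ_{YY} = L³/(3EI) = 41.67/EI.
With EI = 64000 kN·m²: δ_0 = 0.038281 m and δ_{YY} = 0.000651 m/kN.
Compatibility — the beam at Y must follow the support down by 0.005 m: δ_0 − R_Y·δ_{YY} = 0.005, so R_Y = (0.038281 − 0.005)/0.000651 = 51.12 kN.

R_Y = 51.12 kN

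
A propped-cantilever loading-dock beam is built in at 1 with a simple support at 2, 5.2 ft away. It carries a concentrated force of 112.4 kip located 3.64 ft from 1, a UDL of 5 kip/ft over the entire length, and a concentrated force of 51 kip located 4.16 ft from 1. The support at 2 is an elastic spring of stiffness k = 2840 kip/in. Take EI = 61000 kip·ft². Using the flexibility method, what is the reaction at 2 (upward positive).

R_2 = 105 kip

Take the reaction at 2 as the redundant and release it; the primary structure is a cantilever fixed at 1.
Free-end deflection of the primary structure under the applied loading (downward +):
  point load 112.4 at a = 3.64: Pa²(3L − a)/(6EI) = 2969/EI
  UDL 5: wL⁴/(8EI) = 457/EI
  point load 51 at a = 4.16: Pa²(3L − a)/(6EI) = 1683/EI
  δ_0 = 5108/EI
Flexibility coefficient — unit upward force at 2: δ_{22} = L³/(3EI) = 46.87/EI.
With EI = 61000 kip·ft²: δ_0 = 0.083744 ft and δ_{22} = 0.000768 ft/kip.
Compatibility — the spring shortens by R_2/k under the reaction it provides: δ_0 − R_2·δ_{22} = R_2/k. With 1/k = 1/(2840×12) ft/kip = 0.000029 ft/kip, R_2 = δ_0 / (δ_{22} + 1/k) = 0.083744 / (0.000768 + 0.000029) = 105 kip.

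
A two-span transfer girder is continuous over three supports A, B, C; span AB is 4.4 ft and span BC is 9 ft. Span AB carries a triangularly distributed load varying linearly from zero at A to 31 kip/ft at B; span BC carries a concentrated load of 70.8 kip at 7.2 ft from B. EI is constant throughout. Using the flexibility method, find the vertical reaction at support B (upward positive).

R_B = 77.97 kip

Release continuity at B by inserting a hinge; the redundant is the internal moment M_B. The primary structure is two simply-supported spans AB and BC.
End slopes at the hinge B, treating each span as simply supported:
  span AB: triangular load, peak 31: w₀L³/(45EI) = 58.68/EI
  span BC: point load 70.8 at a = 7.2: Pab(L + b)/(6LEI) = 183.5/EI
  relative rotation θ_0 = (58.68 + 183.5)/EI = 242.2/EI
A unit hogging moment at B produces rotation L₁/(3EI) + L₂/(3EI) = 4.467/EI.
Compatibility: M_B·(L₁+L₂)/(3EI) = θ_0, giving M_B = 54.22 kip·ft (hogging).
Span AB, ΣM about A with M_B applied at B: R_B^{AB}·4.4 = 200.1 + 54.22, so R_B^{AB} = 57.79 kip and R_A = 68.2 − 57.79 = 10.41 kip.
Span BC, ΣM about C: R_B^{BC}·9 = 127.4 + 54.22, so R_B^{BC} = 20.18 kip and R_C = 70.8 − 20.18 = 50.62 kip.
R_B = 57.79 + 20.18 = 77.97 kip.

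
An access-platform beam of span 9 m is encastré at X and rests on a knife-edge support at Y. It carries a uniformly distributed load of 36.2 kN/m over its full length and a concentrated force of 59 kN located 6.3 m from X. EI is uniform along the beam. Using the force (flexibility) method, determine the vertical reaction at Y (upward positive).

Release the roller at Y. Primary structure: cantilever fixed at X.
Deflection at Y on the released cantilever, summing each load's contribution:
  UDL 36.2: wL⁴/(8EI) = 29689/EI
  point load 59 at a = 6.3: Pa²(3L − a)/(6EI) = 8079/EI
  δ_0 = 37767/EI
Tip deflection under a unit load at Y: L³/(3EI) = 243/EI.
The prop prevents deflection at Y: R_Y = δ_0/δ_{YY} = 37767/243 = 155.4 kN.

R_Y = 155.4 kN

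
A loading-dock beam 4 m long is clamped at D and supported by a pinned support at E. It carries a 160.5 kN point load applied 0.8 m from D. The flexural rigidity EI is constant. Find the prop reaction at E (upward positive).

Release the roller at E. Primary structure: cantilever fixed at D.
Downward deflection at the released point E due to the loads:
  point load 160.5 at a = 0.8: Pa²(3L − a)/(6EI) = 191.7/EI
Tip deflection under a unit load at E: L³/(3EI) = 21.33/EI.
Compatibility at E: δ_0 − R_E·δ_{EE} = 0, so R_E = 191.7/21.33 = 8.988 kN.

R_E = 8.988 kN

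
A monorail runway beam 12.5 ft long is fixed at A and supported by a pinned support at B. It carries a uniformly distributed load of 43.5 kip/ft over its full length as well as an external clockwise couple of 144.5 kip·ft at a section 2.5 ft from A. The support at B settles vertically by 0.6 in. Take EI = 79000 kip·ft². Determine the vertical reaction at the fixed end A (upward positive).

Release the roller at B. Primary structure: cantilever fixed at A.
Deflection at B on the released cantilever, summing each load's contribution:
  UDL 43.5: wL⁴/(8EI) = 132751/EI
  clockwise couple 144.5 at a = 2.5: M₀a(2L − a)/(2EI) = 4064/EI
  δ_0 = 136816/EI
Flexibility coefficient — unit upward force at B: δ_{BB} = L³/(3EI) = 651/EI.
With EI = 79000 kip·ft²: δ_0 = 1.7318 ft and δ_{BB} = 0.008241 ft/kip.
Compatibility — the beam at B must follow the support down by 0.05 ft: δ_0 − R_B·δ_{BB} = 0.05, so R_B = (1.7318 − 0.05)/0.008241 = 204.1 kip.
Vertical equilibrium: R_A = ΣP − R_B = 543.8 − 204.1 = 339.7 kip.

R_A = 339.7 kip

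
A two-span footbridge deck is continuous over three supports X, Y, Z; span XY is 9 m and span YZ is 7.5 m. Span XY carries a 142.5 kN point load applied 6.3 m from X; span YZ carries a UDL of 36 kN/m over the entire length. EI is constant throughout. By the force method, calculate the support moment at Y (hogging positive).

M_Y = 239.9 kN·m

Release continuity at Y by inserting a hinge; the redundant is the internal moment M_Y. The primary structure is two simply-supported spans XY and YZ.
Rotations at Y on the released spans (each span's end-slope, ×1/EI):
  span XY: point load 142.5 at a = 6.3: Pab(L + a)/(6LEI) = 686.8/EI
  span YZ: UDL 36: wL³/(24EI) = 632.8/EI
  relative rotation θ_0 = (686.8 + 632.8)/EI = 1320/EI
A unit hogging moment at Y produces rotation L₁/(3EI) + L₂/(3EI) = 5.5/EI.
Slope continuity at Y: θ_0 = M_Y·5.5/EI, so M_Y = 1320/5.5 = 239.9 kN·m (hogging).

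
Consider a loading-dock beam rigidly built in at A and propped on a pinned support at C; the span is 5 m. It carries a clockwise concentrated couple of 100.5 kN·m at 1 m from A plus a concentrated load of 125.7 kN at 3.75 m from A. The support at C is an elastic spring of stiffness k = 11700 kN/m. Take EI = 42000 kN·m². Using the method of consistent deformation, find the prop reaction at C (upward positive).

R_C = 83.23 kN

Choose R_C as the redundant. The primary structure is the cantilever fixed at A.
Downward deflection at the released point C due to the loads:
  clockwise couple 100.5 at a = 1: M₀a(2L − a)/(2EI) = 452.2/EI
  point load 125.7 at a = 3.75: Pa²(3L − a)/(6EI) = 3314/EI
  δ_0 = 3767/EI
Tip deflection under a unit load at C: L³/(3EI) = 41.67/EI.
With EI = 42000 kN·m²: δ_0 = 0.089681 m and δ_{CC} = 0.000992 m/kN.
Compatibility — the spring shortens by R_C/k under the reaction it provides: δ_0 − R_C·δ_{CC} = R_C/k. With 1/k = 0.000085 m/kN, R_C = δ_0 / (δ_{CC} + 1/k) = 0.089681 / (0.000992 + 0.000085) = 83.23 kN.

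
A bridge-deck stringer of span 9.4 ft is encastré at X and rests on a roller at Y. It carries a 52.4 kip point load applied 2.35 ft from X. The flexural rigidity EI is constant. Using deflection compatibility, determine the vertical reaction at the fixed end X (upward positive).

Choose R_Y as the redundant. The primary structure is the cantilever fixed at X.
Downward deflection at the released point Y due to the loads:
  point load 52.4 at a = 2.35: Pa²(3L − a)/(6EI) = 1247/EI
Tip deflection under a unit load at Y: L³/(3EI) = 276.9/EI.
The prop prevents deflection at Y: R_Y = δ_0/δ_{YY} = 1247/276.9 = 4.503 kip.
Vertical equilibrium: R_X = ΣP − R_Y = 52.4 − 4.503 = 47.9 kip.

R_X = 47.9 kip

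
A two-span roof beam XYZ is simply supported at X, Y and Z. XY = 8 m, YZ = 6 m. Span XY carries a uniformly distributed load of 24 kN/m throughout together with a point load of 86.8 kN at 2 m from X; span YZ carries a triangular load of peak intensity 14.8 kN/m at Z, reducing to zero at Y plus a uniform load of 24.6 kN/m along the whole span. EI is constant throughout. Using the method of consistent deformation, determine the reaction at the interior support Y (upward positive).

R_Y = 269.6 kN

Take M_Y as the redundant. Released structure: two simple spans XY and YZ with a hinge at Y.
Rotations at Y on the released spans (each span's end-slope, ×1/EI):
  span XY: UDL 24: wL³/(24EI) = 512/EI
  span XY: point load 86.8 at a = 2: Pab(L + a)/(6LEI) = 217/EI
  span YZ: triangular load, peak 14.8: 7w₀L³/(360EI) = 62.16/EI
  span YZ: UDL 24.6: wL³/(24EI) = 221.4/EI
  relative rotation θ_0 = (729 + 283.6)/EI = 1013/EI
A unit hogging moment at Y produces rotation L₁/(3EI) + L₂/(3EI) = 4.667/EI.
Compatibility: M_Y·(L₁+L₂)/(3EI) = θ_0, giving M_Y = 217 kN·m (hogging).
Span XY, ΣM about X with M_Y applied at Y: R_Y^{XY}·8 = 941.6 + 217, so R_Y^{XY} = 144.8 kN and R_X = 278.8 − 144.8 = 134 kN.
Span YZ, ΣM about Z: R_Y^{YZ}·6 = 531.6 + 217, so R_Y^{YZ} = 124.8 kN and R_Z = 192 − 124.8 = 67.24 kN.
R_Y = 144.8 + 124.8 = 269.6 kN.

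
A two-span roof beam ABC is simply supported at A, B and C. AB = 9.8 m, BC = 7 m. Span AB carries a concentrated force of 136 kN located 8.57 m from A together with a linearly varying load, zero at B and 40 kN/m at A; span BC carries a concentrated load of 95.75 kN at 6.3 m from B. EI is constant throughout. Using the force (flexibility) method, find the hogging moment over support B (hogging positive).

Insert a hinge at B; M_B is the redundant, and each span becomes simply supported.
End slopes at the hinge B, treating each span as simply supported:
  span AB: point load 136 at a = 8.57: Pab(L + a)/(6LEI) = 447.9/EI
  span AB: triangular load, peak 40: 7w₀L³/(360EI) = 732/EI
  span BC: point load 95.75 at a = 6.3: Pab(L + b)/(6LEI) = 77.41/EI
  relative rotation θ_0 = (1180 + 77.41)/EI = 1257/EI
A unit hogging moment at B produces rotation L₁/(3EI) + L₂/(3EI) = 5.6/EI.
Compatibility: M_B·(L₁+L₂)/(3EI) = θ_0, giving M_B = 224.5 kN·m (hogging).

M_B = 224.5 kN·m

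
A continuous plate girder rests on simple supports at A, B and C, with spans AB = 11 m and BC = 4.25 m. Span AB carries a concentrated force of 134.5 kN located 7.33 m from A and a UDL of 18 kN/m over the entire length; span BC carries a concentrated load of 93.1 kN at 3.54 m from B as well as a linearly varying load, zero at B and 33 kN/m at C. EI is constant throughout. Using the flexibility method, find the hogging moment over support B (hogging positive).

Insert a hinge at B; M_B is the redundant, and each span becomes simply supported.
Rotations at B on the released spans (each span's end-slope, ×1/EI):
  span AB: point load 134.5 at a = 7.33: Pab(L + a)/(6LEI) = 1005/EI
  span AB: UDL 18: wL³/(24EI) = 998.2/EI
  span BC: point load 93.1 at a = 3.54: Pab(L + b)/(6LEI) = 45.51/EI
  span BC: triangular load, peak 33: 7w₀L³/(360EI) = 49.26/EI
  relative rotation θ_0 = (2003 + 94.77)/EI = 2098/EI
A unit hogging moment at B produces rotation L₁/(3EI) + L₂/(3EI) = 5.083/EI.
Slope continuity at B: θ_0 = M_B·5.083/EI, so M_B = 2098/5.083 = 412.7 kN·m (hogging).

M_B = 412.7 kN·m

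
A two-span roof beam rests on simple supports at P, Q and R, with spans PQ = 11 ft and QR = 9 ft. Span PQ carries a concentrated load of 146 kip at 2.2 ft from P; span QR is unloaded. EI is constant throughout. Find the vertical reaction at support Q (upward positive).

R_Q = 46.33 kip

Take M_Q as the redundant. Released structure: two simple spans PQ and QR with a hinge at Q.
End slopes at the hinge Q, treating each span as simply supported:
  span PQ: point load 146 at a = 2.2: Pab(L + a)/(6LEI) = 565.3/EI
  relative rotation θ_0 = (565.3 + 0)/EI = 565.3/EI
A unit hogging moment at Q produces rotation L₁/(3EI) + L₂/(3EI) = 6.667/EI.
Slope continuity at Q: θ_0 = M_Q·6.667/EI, so M_Q = 565.3/6.667 = 84.8 kip·ft (hogging).
Span PQ, ΣM about P with M_Q applied at Q: R_Q^{PQ}·11 = 321.2 + 84.8, so R_Q^{PQ} = 36.91 kip and R_P = 146 − 36.91 = 109.1 kip.
Span QR, ΣM about R: R_Q^{QR}·9 = 0 + 84.8, so R_Q^{QR} = 9.422 kip and R_R = 0 − 9.422 = -9.422 kip.
R_Q = 36.91 + 9.422 = 46.33 kip.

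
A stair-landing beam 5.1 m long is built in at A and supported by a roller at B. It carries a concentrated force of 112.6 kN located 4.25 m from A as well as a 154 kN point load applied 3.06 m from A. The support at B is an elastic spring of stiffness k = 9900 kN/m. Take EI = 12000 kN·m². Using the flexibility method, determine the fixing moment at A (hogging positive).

M_A = 199.1 kN·m

Choose R_B as the redundant. The primary structure is the cantilever fixed at A.
Downward deflection at the released point B due to the loads:
  point load 112.6 at a = 4.25: Pa²(3L − a)/(6EI) = 3746/EI
  point load 154 at a = 3.06: Pa²(3L − a)/(6EI) = 2942/EI
  δ_0 = 6687/EI
Tip deflection under a unit load at B: L³/(3EI) = 44.22/EI.
With EI = 12000 kN·m²: δ_0 = 0.55728 m and δ_{BB} = 0.003685 m/kN.
Compatibility — the spring shortens by R_B/k under the reaction it provides: δ_0 − R_B·δ_{BB} = R_B/k. With 1/k = 0.000101 m/kN, R_B = δ_0 / (δ_{BB} + 1/k) = 0.55728 / (0.003685 + 0.000101) = 147.2 kN.
Moment equilibrium about A: M_A = Σ(load moments about A) − R_B·L = 949.8 − 147.2×5.1 = 199.1 kN·m.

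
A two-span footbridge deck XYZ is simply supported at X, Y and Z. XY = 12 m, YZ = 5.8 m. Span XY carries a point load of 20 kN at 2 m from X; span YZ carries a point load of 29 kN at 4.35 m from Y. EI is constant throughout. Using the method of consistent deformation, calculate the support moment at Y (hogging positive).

M_Y = 19.53 kN·m

Insert a hinge at Y; M_Y is the redundant, and each span becomes simply supported.
Discontinuity in slope at Y on the released structure — sum the simple-span end rotations:
  span XY: point load 20 at a = 2: Pab(L + a)/(6LEI) = 77.78/EI
  span YZ: point load 29 at a = 4.35: Pab(L + b)/(6LEI) = 38.11/EI
  relative rotation θ_0 = (77.78 + 38.11)/EI = 115.9/EI
A unit hogging moment at Y produces rotation L₁/(3EI) + L₂/(3EI) = 5.933/EI.
Slope continuity at Y: θ_0 = M_Y·5.933/EI, so M_Y = 115.9/5.933 = 19.53 kN·m (hogging).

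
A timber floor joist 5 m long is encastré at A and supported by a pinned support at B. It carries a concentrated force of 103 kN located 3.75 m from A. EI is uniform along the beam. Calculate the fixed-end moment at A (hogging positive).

Take the reaction at B as the redundant and release it; the primary structure is a cantilever fixed at A.
Downward deflection at the released point B due to the loads:
  point load 103 at a = 3.75: Pa²(3L − a)/(6EI) = 2716/EI
Flexibility coefficient — unit upward force at B: δ_{BB} = L³/(3EI) = 41.67/EI.
The prop prevents deflection at B: R_B = δ_0/δ_{BB} = 2716/41.67 = 65.18 kN.
Moment equilibrium about A: M_A = Σ(load moments about A) − R_B·L = 386.2 − 65.18×5 = 60.35 kN·m.

M_A = 60.35 kN·m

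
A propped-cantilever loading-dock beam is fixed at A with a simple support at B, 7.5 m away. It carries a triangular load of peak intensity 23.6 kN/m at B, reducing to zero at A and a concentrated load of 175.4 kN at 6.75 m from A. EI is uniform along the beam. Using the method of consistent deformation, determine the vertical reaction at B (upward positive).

R_B = 197.9 kN

Remove the prop at B; the released (primary) structure is a cantilever built in at A.
Deflection at B on the released cantilever, summing each load's contribution:
  triangular load, peak 23.6 at the free end: 11w₀L⁴/(120EI) = 6845/EI
  point load 175.4 at a = 6.75: Pa²(3L − a)/(6EI) = 20978/EI
  δ_0 = 27823/EI
Tip deflection under a unit load at B: L³/(3EI) = 140.6/EI.
The prop prevents deflection at B: R_B = δ_0/δ_{BB} = 27823/140.6 = 197.9 kN.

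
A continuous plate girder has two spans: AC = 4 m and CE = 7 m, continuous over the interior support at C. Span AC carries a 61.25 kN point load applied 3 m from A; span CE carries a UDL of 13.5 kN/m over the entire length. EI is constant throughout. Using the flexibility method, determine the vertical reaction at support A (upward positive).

R_A = -1.496 kN

Take M_C as the redundant. Released structure: two simple spans AC and CE with a hinge at C.
Discontinuity in slope at C on the released structure — sum the simple-span end rotations:
  span AC: point load 61.25 at a = 3: Pab(L + a)/(6LEI) = 53.59/EI
  span CE: UDL 13.5: wL³/(24EI) = 192.9/EI
  relative rotation θ_0 = (53.59 + 192.9)/EI = 246.5/EI
A unit hogging moment at C produces rotation L₁/(3EI) + L₂/(3EI) = 3.667/EI.
Compatibility: M_C·(L₁+L₂)/(3EI) = θ_0, giving M_C = 67.24 kN·m (hogging).
Span AC, ΣM about A with M_C applied at C: R_C^{AC}·4 = 183.8 + 67.24, so R_C^{AC} = 62.75 kN and R_A = 61.25 − 62.75 = -1.496 kN.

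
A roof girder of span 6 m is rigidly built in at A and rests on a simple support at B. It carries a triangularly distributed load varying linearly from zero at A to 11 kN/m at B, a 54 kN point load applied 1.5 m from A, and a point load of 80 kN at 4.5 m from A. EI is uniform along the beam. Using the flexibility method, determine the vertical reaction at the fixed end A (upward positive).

R_A = 93.58 kN

Remove the prop at B; the released (primary) structure is a cantilever built in at A.
Free-end deflection of the primary structure under the applied loading (downward +):
  triangular load, peak 11 at the free end: 11w₀L⁴/(120EI) = 1307/EI
  point load 54 at a = 1.5: Pa²(3L − a)/(6EI) = 334.1/EI
  point load 80 at a = 4.5: Pa²(3L − a)/(6EI) = 3645/EI
  δ_0 = 5286/EI
Tip deflection under a unit load at B: L³/(3EI) = 72/EI.
The prop prevents deflection at B: R_B = δ_0/δ_{BB} = 5286/72 = 73.42 kN.
Vertical equilibrium: R_A = ΣP − R_B = 167 − 73.42 = 93.58 kN.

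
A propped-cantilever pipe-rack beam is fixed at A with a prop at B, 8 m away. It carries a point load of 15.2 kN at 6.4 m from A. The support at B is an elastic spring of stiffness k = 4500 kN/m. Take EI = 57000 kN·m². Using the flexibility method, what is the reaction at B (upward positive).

Remove the prop at B; the released (primary) structure is a cantilever built in at A.
Deflection at B on the released cantilever, summing each load's contribution:
  point load 15.2 at a = 6.4: Pa²(3L − a)/(6EI) = 1826/EI
Tip deflection under a unit load at B: L³/(3EI) = 170.7/EI.
With EI = 57000 kN·m²: δ_0 = 0.03204 m and δ_{BB} = 0.002994 m/kN.
Compatibility — the spring shortens by R_B/k under the reaction it provides: δ_0 − R_B·δ_{BB} = R_B/k. With 1/k = 0.000222 m/kN, R_B = δ_0 / (δ_{BB} + 1/k) = 0.03204 / (0.002994 + 0.000222) = 9.961 kN.

R_B = 9.961 kN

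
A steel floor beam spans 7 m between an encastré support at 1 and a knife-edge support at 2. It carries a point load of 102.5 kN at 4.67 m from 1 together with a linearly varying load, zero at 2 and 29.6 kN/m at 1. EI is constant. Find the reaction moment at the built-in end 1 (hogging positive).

M_1 = 202.9 kN·m

Remove the prop at 2; the released (primary) structure is a cantilever built in at 1.
Downward deflection at the released point 2 due to the loads:
  point load 102.5 at a = 4.67: Pa²(3L − a)/(6EI) = 6084/EI
  triangular load, peak 29.6 at the fixed end: w₀L⁴/(30EI) = 2369/EI
  δ_0 = 8453/EI
Tip deflection under a unit load at 2: L³/(3EI) = 114.3/EI.
The prop prevents deflection at 2: R_2 = δ_0/δ_{22} = 8453/114.3 = 73.93 kN.
Moment equilibrium about 1: M_1 = Σ(load moments about 1) − R_2·L = 720.4 − 73.93×7 = 202.9 kN·m.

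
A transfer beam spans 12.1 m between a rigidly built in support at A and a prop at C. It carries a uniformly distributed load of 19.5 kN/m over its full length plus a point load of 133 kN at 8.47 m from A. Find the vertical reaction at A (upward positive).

R_A = 205.5 kN

Remove the prop at C; the released (primary) structure is a cantilever built in at A.
Primary-structure tip deflection at C by superposition:
  UDL 19.5: wL⁴/(8EI) = 52250/EI
  point load 133 at a = 8.47: Pa²(3L − a)/(6EI) = 44257/EI
  δ_0 = 96507/EI
Tip deflection under a unit load at C: L³/(3EI) = 590.5/EI.
The prop prevents deflection at C: R_C = δ_0/δ_{CC} = 96507/590.5 = 163.4 kN.
Vertical equilibrium: R_A = ΣP − R_C = 368.9 − 163.4 = 205.5 kN.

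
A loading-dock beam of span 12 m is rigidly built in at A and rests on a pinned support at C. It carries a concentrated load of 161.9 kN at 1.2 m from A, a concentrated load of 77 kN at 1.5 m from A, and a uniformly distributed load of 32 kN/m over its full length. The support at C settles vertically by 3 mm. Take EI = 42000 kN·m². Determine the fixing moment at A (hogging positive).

M_A = 839.5 kN·m

Choose R_C as the redundant. The primary structure is the cantilever fixed at A.
Free-end deflection of the primary structure under the applied loading (downward +):
  point load 161.9 at a = 1.2: Pa²(3L − a)/(6EI) = 1352/EI
  point load 77 at a = 1.5: Pa²(3L − a)/(6EI) = 996.2/EI
  UDL 32: wL⁴/(8EI) = 82944/EI
  δ_0 = 85292/EI
Tip deflection under a unit load at C: L³/(3EI) = 576/EI.
With EI = 42000 kN·m²: δ_0 = 2.0308 m and δ_{CC} = 0.013714 m/kN.
Compatibility — the beam at C must follow the support down by 0.003 m: δ_0 − R_C·δ_{CC} = 0.003, so R_C = (2.0308 − 0.003)/0.013714 = 147.9 kN.
Moment equilibrium about A: M_A = Σ(load moments about A) − R_C·L = 2614 − 147.9×12 = 839.5 kN·m.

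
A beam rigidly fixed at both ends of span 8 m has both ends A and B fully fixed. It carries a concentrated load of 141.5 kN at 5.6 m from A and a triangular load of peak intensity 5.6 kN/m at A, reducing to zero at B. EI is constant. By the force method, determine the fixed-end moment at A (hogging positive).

Take the two fixed-end moments M_A, M_B as redundants; the released structure is the simple span AB.
On the primary (simply-supported) span, the end slopes from the loading are:
  at A: point load 141.5 at a = 5.6: Pab(L + b)/(6LEI) = 412/EI
  at B: point load 141.5 at a = 5.6: Pab(L + a)/(6LEI) = 538.8/EI
  at A: triangular load, peak 5.6: w₀L³/(45EI) = 63.72/EI
  at B: triangular load, peak 5.6: 7w₀L³/(360EI) = 55.75/EI
  θ_A0 = 475.8/EI,  θ_B0 = 594.6/EI
Flexibility coefficients: a unit moment at one end gives L/(3EI) there and L/(6EI) at the far end, so f₁₁ = f₂₂ = 2.667/EI and f₁₂ = f₂₁ = 1.333/EI.
Compatibility — zero rotation at each built-in end:
  2.667 M_A + 1.333 M_B = 475.8
  1.333 M_A + 2.667 M_B = 594.6
Solving the pair gives M_A = 89.24 kN·m and M_B = 178.4 kN·m (hogging).

M_A = 89.24 kN·m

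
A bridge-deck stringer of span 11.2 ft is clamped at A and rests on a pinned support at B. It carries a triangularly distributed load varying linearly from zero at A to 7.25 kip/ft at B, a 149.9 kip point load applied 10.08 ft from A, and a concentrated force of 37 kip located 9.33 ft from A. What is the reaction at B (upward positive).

R_B = 177.6 kip

Take the reaction at B as the redundant and release it; the primary structure is a cantilever fixed at A.
Downward deflection at the released point B due to the loads:
  triangular load, peak 7.25 at the free end: 11w₀L⁴/(120EI) = 10457/EI
  point load 149.9 at a = 10.08: Pa²(3L − a)/(6EI) = 59705/EI
  point load 37 at a = 9.33: Pa²(3L − a)/(6EI) = 13028/EI
  δ_0 = 83190/EI
Flexibility coefficient — unit upward force at B: δ_{BB} = L³/(3EI) = 468.3/EI.
Compatibility at B: δ_0 − R_B·δ_{BB} = 0, so R_B = 83190/468.3 = 177.6 kip.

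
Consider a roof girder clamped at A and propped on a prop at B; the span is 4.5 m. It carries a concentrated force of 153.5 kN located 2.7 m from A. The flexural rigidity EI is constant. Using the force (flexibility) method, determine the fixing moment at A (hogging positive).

M_A = 116 kN·m

Choose R_B as the redundant. The primary structure is the cantilever fixed at A.
Primary-structure tip deflection at B by superposition:
  point load 153.5 at a = 2.7: Pa²(3L − a)/(6EI) = 2014/EI
Flexibility coefficient — unit upward force at B: δ_{BB} = L³/(3EI) = 30.38/EI.
Compatibility at B: δ_0 − R_B·δ_{BB} = 0, so R_B = 2014/30.38 = 66.31 kN.
Moment equilibrium about A: M_A = Σ(load moments about A) − R_B·L = 414.4 − 66.31×4.5 = 116 kN·m.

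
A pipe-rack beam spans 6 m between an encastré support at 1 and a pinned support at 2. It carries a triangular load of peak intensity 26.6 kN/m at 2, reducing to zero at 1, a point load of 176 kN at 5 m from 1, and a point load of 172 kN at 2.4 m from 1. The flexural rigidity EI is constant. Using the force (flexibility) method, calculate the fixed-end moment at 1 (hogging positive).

M_1 = 339.6 kN·m

Take the reaction at 2 as the redundant and release it; the primary structure is a cantilever fixed at 1.
Primary-structure tip deflection at 2 by superposition:
  triangular load, peak 26.6 at the free end: 11w₀L⁴/(120EI) = 3160/EI
  point load 176 at a = 5: Pa²(3L − a)/(6EI) = 9533/EI
  point load 172 at a = 2.4: Pa²(3L − a)/(6EI) = 2576/EI
  δ_0 = 15269/EI
Flexibility coefficient — unit upward force at 2: δ_{22} = L³/(3EI) = 72/EI.
The prop prevents deflection at 2: R_2 = δ_0/δ_{22} = 15269/72 = 212.1 kN.
Moment equilibrium about 1: M_1 = Σ(load moments about 1) − R_2·L = 1612 − 212.1×6 = 339.6 kN·m.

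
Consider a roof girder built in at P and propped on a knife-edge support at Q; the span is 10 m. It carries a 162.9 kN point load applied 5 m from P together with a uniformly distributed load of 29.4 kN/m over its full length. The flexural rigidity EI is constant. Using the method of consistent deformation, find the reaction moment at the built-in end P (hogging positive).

M_P = 672.9 kN·m

Remove the prop at Q; the released (primary) structure is a cantilever built in at P.
Deflection at Q on the released cantilever, summing each load's contribution:
  point load 162.9 at a = 5: Pa²(3L − a)/(6EI) = 16969/EI
  UDL 29.4: wL⁴/(8EI) = 36750/EI
  δ_0 = 53719/EI
Flexibility coefficient — unit upward force at Q: δ_{QQ} = L³/(3EI) = 333.3/EI.
Compatibility at Q: δ_0 − R_Q·δ_{QQ} = 0, so R_Q = 53719/333.3 = 161.2 kN.
Moment equilibrium about P: M_P = Σ(load moments about P) − R_Q·L = 2284 − 161.2×10 = 672.9 kN·m.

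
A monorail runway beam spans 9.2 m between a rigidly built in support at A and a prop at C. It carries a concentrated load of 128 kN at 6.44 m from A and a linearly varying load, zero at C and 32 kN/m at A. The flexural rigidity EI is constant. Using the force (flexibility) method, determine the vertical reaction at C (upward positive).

R_C = 101.6 kN

Take the reaction at C as the redundant and release it; the primary structure is a cantilever fixed at A.
Deflection at C on the released cantilever, summing each load's contribution:
  point load 128 at a = 6.44: Pa²(3L − a)/(6EI) = 18722/EI
  triangular load, peak 32 at the fixed end: w₀L⁴/(30EI) = 7642/EI
  δ_0 = 26363/EI
Flexibility coefficient — unit upward force at C: δ_{CC} = L³/(3EI) = 259.6/EI.
The prop prevents deflection at C: R_C = δ_0/δ_{CC} = 26363/259.6 = 101.6 kN.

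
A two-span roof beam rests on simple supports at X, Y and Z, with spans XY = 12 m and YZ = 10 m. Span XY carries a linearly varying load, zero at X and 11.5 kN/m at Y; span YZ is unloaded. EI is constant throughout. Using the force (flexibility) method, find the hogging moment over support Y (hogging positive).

M_Y = 60.22 kN·m

Insert a hinge at Y; M_Y is the redundant, and each span becomes simply supported.
Rotations at Y on the released spans (each span's end-slope, ×1/EI):
  span XY: triangular load, peak 11.5: w₀L³/(45EI) = 441.6/EI
  relative rotation θ_0 = (441.6 + 0)/EI = 441.6/EI
A unit hogging moment at Y produces rotation L₁/(3EI) + L₂/(3EI) = 7.333/EI.
Compatibility: M_Y·(L₁+L₂)/(3EI) = θ_0, giving M_Y = 60.22 kN·m (hogging).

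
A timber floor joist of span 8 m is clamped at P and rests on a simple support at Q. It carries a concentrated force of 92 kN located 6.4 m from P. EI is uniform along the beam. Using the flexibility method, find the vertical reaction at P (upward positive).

Choose R_Q as the redundant. The primary structure is the cantilever fixed at P.
Primary-structure tip deflection at Q by superposition:
  point load 92 at a = 6.4: Pa²(3L − a)/(6EI) = 11054/EI
Tip deflection under a unit load at Q: L³/(3EI) = 170.7/EI.
Compatibility at Q: δ_0 − R_Q·δ_{QQ} = 0, so R_Q = 11054/170.7 = 64.77 kN.
Vertical equilibrium: R_P = ΣP − R_Q = 92 − 64.77 = 27.23 kN.

R_P = 27.23 kN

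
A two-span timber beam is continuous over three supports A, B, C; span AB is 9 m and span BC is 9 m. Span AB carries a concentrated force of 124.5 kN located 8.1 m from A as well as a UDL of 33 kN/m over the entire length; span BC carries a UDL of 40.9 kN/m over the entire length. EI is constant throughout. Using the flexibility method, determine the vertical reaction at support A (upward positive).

R_A = 114.1 kN

Insert a hinge at B; M_B is the redundant, and each span becomes simply supported.
Rotations at B on the released spans (each span's end-slope, ×1/EI):
  span AB: point load 124.5 at a = 8.1: Pab(L + a)/(6LEI) = 287.4/EI
  span AB: UDL 33: wL³/(24EI) = 1002/EI
  span BC: UDL 40.9: wL³/(24EI) = 1242/EI
  relative rotation θ_0 = (1290 + 1242)/EI = 2532/EI
A unit hogging moment at B produces rotation L₁/(3EI) + L₂/(3EI) = 6/EI.
Slope continuity at B: θ_0 = M_B·6/EI, so M_B = 2532/6 = 422 kN·m (hogging).
Span AB, ΣM about A with M_B applied at B: R_B^{AB}·9 = 2345 + 422, so R_B^{AB} = 307.4 kN and R_A = 421.5 − 307.4 = 114.1 kN.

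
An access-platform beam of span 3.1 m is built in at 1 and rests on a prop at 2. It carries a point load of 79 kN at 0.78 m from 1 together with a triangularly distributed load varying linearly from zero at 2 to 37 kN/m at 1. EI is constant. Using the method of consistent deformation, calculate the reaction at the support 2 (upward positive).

Remove the prop at 2; the released (primary) structure is a cantilever built in at 1.
Downward deflection at the released point 2 due to the loads:
  point load 79 at a = 0.78: Pa²(3L − a)/(6EI) = 68.25/EI
  triangular load, peak 37 at the fixed end: w₀L⁴/(30EI) = 113.9/EI
  δ_0 = 182.2/EI
Flexibility coefficient — unit upward force at 2: δ_{22} = L³/(3EI) = 9.93/EI.
The prop prevents deflection at 2: R_2 = δ_0/δ_{22} = 182.2/9.93 = 18.34 kN.

R_2 = 18.34 kN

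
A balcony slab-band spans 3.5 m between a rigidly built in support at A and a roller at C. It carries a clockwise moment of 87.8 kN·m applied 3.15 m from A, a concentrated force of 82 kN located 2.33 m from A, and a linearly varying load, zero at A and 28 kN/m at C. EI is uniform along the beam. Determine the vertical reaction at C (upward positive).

Remove the prop at C; the released (primary) structure is a cantilever built in at A.
Free-end deflection of the primary structure under the applied loading (downward +):
  clockwise couple 87.8 at a = 3.15: M₀a(2L − a)/(2EI) = 532.4/EI
  point load 82 at a = 2.33: Pa²(3L − a)/(6EI) = 606.2/EI
  triangular load, peak 28 at the free end: 11w₀L⁴/(120EI) = 385.2/EI
  δ_0 = 1524/EI
Flexibility coefficient — unit upward force at C: δ_{CC} = L³/(3EI) = 14.29/EI.
The prop prevents deflection at C: R_C = δ_0/δ_{CC} = 1524/14.29 = 106.6 kN.

R_C = 106.6 kN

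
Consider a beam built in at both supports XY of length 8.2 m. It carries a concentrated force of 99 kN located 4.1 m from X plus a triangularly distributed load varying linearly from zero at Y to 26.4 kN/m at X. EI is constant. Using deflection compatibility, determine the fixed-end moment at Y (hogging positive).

Release both end moments; the primary structure is a simply-supported span XY with redundants M_X and M_Y.
Simple-span end rotations at X and Y under the given loads:
  at X: point load 99 at a = 4.1: Pab(L + b)/(6LEI) = 416/EI
  at Y: point load 99 at a = 4.1: Pab(L + a)/(6LEI) = 416/EI
  at X: triangular load, peak 26.4: w₀L³/(45EI) = 323.5/EI
  at Y: triangular load, peak 26.4: 7w₀L³/(360EI) = 283/EI
  θ_X0 = 739.5/EI,  θ_Y0 = 699.1/EI
Flexibility coefficients: a unit moment at one end gives L/(3EI) there and L/(6EI) at the far end, so f₁₁ = f₂₂ = 2.733/EI and f₁₂ = f₂₁ = 1.367/EI.
Compatibility — zero rotation at each built-in end:
  2.733 M_X + 1.367 M_Y = 739.5
  1.367 M_X + 2.733 M_Y = 699.1
Solving the pair gives M_X = 190.2 kN·m and M_Y = 160.6 kN·m (hogging).

M_Y = 160.6 kN·m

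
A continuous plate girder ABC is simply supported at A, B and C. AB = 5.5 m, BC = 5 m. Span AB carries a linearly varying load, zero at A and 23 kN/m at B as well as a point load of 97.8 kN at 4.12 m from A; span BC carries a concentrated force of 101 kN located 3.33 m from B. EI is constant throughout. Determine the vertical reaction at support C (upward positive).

R_C = 46.01 kN

Insert a hinge at B; M_B is the redundant, and each span becomes simply supported.
Discontinuity in slope at B on the released structure — sum the simple-span end rotations:
  span AB: triangular load, peak 23: w₀L³/(45EI) = 85.04/EI
  span AB: point load 97.8 at a = 4.12: Pab(L + a)/(6LEI) = 162.1/EI
  span BC: point load 101 at a = 3.33: Pab(L + b)/(6LEI) = 124.9/EI
  relative rotation θ_0 = (247.1 + 124.9)/EI = 372/EI
A unit hogging moment at B produces rotation L₁/(3EI) + L₂/(3EI) = 3.5/EI.
Slope continuity at B: θ_0 = M_B·3.5/EI, so M_B = 372/3.5 = 106.3 kN·m (hogging).
Span BC, ΣM about C: R_B^{BC}·5 = 168.7 + 106.3, so R_B^{BC} = 54.99 kN and R_C = 101 − 54.99 = 46.01 kN.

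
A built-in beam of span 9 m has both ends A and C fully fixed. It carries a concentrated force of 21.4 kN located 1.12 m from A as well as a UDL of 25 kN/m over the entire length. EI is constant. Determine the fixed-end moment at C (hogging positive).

Take the two fixed-end moments M_A, M_C as redundants; the released structure is the simple span AC.
Simple-span end rotations at A and C under the given loads:
  at A: point load 21.4 at a = 1.12: Pab(L + b)/(6LEI) = 59.04/EI
  at C: point load 21.4 at a = 1.12: Pab(L + a)/(6LEI) = 35.4/EI
  at A: UDL 25: wL³/(24EI) = 759.4/EI
  at C: UDL 25: wL³/(24EI) = 759.4/EI
  θ_A0 = 818.4/EI,  θ_C0 = 794.8/EI
Flexibility coefficients: a unit moment at one end gives L/(3EI) there and L/(6EI) at the far end, so f₁₁ = f₂₂ = 3/EI and f₁₂ = f₂₁ = 1.5/EI.
Compatibility — zero rotation at each built-in end:
  3 M_A + 1.5 M_C = 818.4
  1.5 M_A + 3 M_C = 794.8
Solving the pair gives M_A = 187.1 kN·m and M_C = 171.4 kN·m (hogging).

M_C = 171.4 kN·m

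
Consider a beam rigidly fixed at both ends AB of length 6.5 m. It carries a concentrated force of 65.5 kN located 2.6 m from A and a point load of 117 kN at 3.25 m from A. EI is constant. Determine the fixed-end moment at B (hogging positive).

Release both end moments; the primary structure is a simply-supported span AB with redundants M_A and M_B.
End rotations of the released simple span under the applied load (×1/EI):
  at A: point load 65.5 at a = 2.6: Pab(L + b)/(6LEI) = 177.1/EI
  at B: point load 65.5 at a = 2.6: Pab(L + a)/(6LEI) = 155/EI
  at A: point load 117 at a = 3.25: Pab(L + b)/(6LEI) = 309/EI
  at B: point load 117 at a = 3.25: Pab(L + a)/(6LEI) = 309/EI
  θ_A0 = 486.1/EI,  θ_B0 = 463.9/EI
Flexibility coefficients: a unit moment at one end gives L/(3EI) there and L/(6EI) at the far end, so f₁₁ = f₂₂ = 2.167/EI and f₁₂ = f₂₁ = 1.083/EI.
Compatibility — zero rotation at each built-in end:
  2.167 M_A + 1.083 M_B = 486.1
  1.083 M_A + 2.167 M_B = 463.9
Solving the pair gives M_A = 156.4 kN·m and M_B = 135.9 kN·m (hogging).

M_B = 135.9 kN·m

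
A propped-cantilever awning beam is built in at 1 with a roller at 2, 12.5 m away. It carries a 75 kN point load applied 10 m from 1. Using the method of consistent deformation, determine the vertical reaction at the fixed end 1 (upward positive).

Remove the prop at 2; the released (primary) structure is a cantilever built in at 1.
Primary-structure tip deflection at 2 by superposition:
  point load 75 at a = 10: Pa²(3L − a)/(6EI) = 34375/EI
Tip deflection under a unit load at 2: L³/(3EI) = 651/EI.
Compatibility at 2: δ_0 − R_2·δ_{22} = 0, so R_2 = 34375/651 = 52.8 kN.
Vertical equilibrium: R_1 = ΣP − R_2 = 75 − 52.8 = 22.2 kN.

R_1 = 22.2 kN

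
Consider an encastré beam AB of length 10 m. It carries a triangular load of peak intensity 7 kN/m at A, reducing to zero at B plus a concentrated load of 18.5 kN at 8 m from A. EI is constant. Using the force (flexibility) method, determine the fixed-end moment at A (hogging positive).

Take the two fixed-end moments M_A, M_B as redundants; the released structure is the simple span AB.
Simple-span end rotations at A and B under the given loads:
  at A: triangular load, peak 7: w₀L³/(45EI) = 155.6/EI
  at B: triangular load, peak 7: 7w₀L³/(360EI) = 136.1/EI
  at A: point load 18.5 at a = 8: Pab(L + b)/(6LEI) = 59.2/EI
  at B: point load 18.5 at a = 8: Pab(L + a)/(6LEI) = 88.8/EI
  θ_A0 = 214.8/EI,  θ_B0 = 224.9/EI
Flexibility coefficients: a unit moment at one end gives L/(3EI) there and L/(6EI) at the far end, so f₁₁ = f₂₂ = 3.333/EI and f₁₂ = f₂₁ = 1.667/EI.
Compatibility — zero rotation at each built-in end:
  3.333 M_A + 1.667 M_B = 214.8
  1.667 M_A + 3.333 M_B = 224.9
Solving the pair gives M_A = 40.92 kN·m and M_B = 47.01 kN·m (hogging).

M_A = 40.92 kN·m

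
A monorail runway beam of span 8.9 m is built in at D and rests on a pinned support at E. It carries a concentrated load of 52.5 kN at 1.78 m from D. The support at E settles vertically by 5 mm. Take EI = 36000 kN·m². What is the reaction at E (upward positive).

Release the roller at E. Primary structure: cantilever fixed at D.
Deflection at E on the released cantilever, summing each load's contribution:
  point load 52.5 at a = 1.78: Pa²(3L − a)/(6EI) = 690.9/EI
Flexibility coefficient — unit upward force at E: δ_{EE} = L³/(3EI) = 235/EI.
With EI = 36000 kN·m²: δ_0 = 0.019191 m and δ_{EE} = 0.006527 m/kN.
Compatibility — the beam at E must follow the support down by 0.005 m: δ_0 − R_E·δ_{EE} = 0.005, so R_E = (0.019191 − 0.005)/0.006527 = 2.174 kN.

R_E = 2.174 kN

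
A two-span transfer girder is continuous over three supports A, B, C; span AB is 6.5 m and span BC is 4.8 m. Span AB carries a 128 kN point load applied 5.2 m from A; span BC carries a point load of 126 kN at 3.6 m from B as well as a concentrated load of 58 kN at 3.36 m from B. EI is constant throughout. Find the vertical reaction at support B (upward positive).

R_B = 193 kN

Release continuity at B by inserting a hinge; the redundant is the internal moment M_B. The primary structure is two simply-supported spans AB and BC.
End slopes at the hinge B, treating each span as simply supported:
  span AB: point load 128 at a = 5.2: Pab(L + a)/(6LEI) = 259.6/EI
  span BC: point load 126 at a = 3.6: Pab(L + b)/(6LEI) = 113.4/EI
  span BC: point load 58 at a = 3.36: Pab(L + b)/(6LEI) = 60.8/EI
  relative rotation θ_0 = (259.6 + 174.2)/EI = 433.8/EI
A unit hogging moment at B produces rotation L₁/(3EI) + L₂/(3EI) = 3.767/EI.
Compatibility: M_B·(L₁+L₂)/(3EI) = θ_0, giving M_B = 115.2 kN·m (hogging).
Span AB, ΣM about A with M_B applied at B: R_B^{AB}·6.5 = 665.6 + 115.2, so R_B^{AB} = 120.1 kN and R_A = 128 − 120.1 = 7.882 kN.
Span BC, ΣM about C: R_B^{BC}·4.8 = 234.7 + 115.2, so R_B^{BC} = 72.89 kN and R_C = 184 − 72.89 = 111.1 kN.
R_B = 120.1 + 72.89 = 193 kN.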